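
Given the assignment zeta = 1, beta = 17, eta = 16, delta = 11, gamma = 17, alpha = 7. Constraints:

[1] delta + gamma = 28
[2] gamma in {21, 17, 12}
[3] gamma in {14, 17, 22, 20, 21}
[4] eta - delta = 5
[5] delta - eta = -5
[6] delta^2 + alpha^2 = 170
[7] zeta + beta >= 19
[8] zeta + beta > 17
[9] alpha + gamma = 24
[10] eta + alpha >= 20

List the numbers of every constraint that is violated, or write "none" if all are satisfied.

[1] delta + gamma = 11 + 17 = 28 — OK.
[2] gamma = 17 is in {21, 17, 12} — OK.
[3] gamma = 17 is in {14, 17, 22, 20, 21} — OK.
[4] eta - delta = 16 - 11 = 5 — OK.
[5] delta - eta = 11 - 16 = -5 — OK.
[6] delta^2 + alpha^2 = 11^2 + 7^2 = 121 + 49 = 170 — OK.
[7] zeta + beta = 1 + 17 = 18; 18 < 19, bound 19 not met — violated.
[8] zeta + beta = 1 + 17 = 18; 18 > 17 — OK.
[9] alpha + gamma = 7 + 17 = 24 — OK.
[10] eta + alpha = 16 + 7 = 23; 23 ≥ 20 — OK.

Violated: 7.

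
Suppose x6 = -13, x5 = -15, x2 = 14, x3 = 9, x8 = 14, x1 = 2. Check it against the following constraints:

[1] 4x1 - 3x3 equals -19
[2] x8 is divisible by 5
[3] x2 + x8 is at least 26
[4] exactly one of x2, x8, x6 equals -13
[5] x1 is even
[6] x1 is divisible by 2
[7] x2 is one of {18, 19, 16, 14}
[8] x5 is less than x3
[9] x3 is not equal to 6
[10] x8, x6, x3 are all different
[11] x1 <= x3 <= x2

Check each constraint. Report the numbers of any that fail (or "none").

The assignment fails constraint 2.

[1] 4x1 - 3x3 = 4(2) - 3(9) = -19  ✓
[2] 14 = 5*2 + 4, so 5 does not divide 14  ✗
[3] x2 + x8 = 14 + 14 = 28; 28 ≥ 26  ✓
[4] x2=14, x8=14, x6=-13; 1 of them equals -13  ✓
[5] x1 = 2 is even  ✓
[6] 2 / 2 = 1, so 2 divides 2  ✓
[7] x2 = 14 is in {18, 19, 16, 14}  ✓
[8] x5 = -15, x3 = 9; -15 < 9  ✓
[9] x3 = 9, and 9 ≠ 6  ✓
[10] values 14, -13, 9 are pairwise distinct  ✓
[11] values 2 <= 9 <= 14  ✓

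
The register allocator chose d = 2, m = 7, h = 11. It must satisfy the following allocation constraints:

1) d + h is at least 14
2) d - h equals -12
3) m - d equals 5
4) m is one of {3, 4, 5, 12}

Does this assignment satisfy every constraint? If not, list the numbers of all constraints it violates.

No — constraints 1, 2, 4 are not satisfied.

1) d + h = 2 + 11 = 13; 13 < 14, bound 14 not met  fails
2) d - h = 2 - 11 = -9, not -12  fails
3) m - d = 7 - 2 = 5  holds
4) m = 7 is not in {3, 4, 5, 12}  fails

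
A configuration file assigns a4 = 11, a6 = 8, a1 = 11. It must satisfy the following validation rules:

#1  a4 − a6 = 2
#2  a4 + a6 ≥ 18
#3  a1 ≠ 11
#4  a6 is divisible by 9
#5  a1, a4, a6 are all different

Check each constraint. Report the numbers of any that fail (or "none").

Violated: 1, 3, 4, 5.

#1 a4 − a6 = 11 − 8 = 3, not 2  ✘
#2 a4 + a6 = 11 + 8 = 19; 19 ≥ 18  ✔
#3 a1 = 11, but 11 is required to differ  ✘
#4 8 = 9×0 + 8, so 9 does not divide 8  ✘
#5 a1 = a4 = 11, not all different  ✘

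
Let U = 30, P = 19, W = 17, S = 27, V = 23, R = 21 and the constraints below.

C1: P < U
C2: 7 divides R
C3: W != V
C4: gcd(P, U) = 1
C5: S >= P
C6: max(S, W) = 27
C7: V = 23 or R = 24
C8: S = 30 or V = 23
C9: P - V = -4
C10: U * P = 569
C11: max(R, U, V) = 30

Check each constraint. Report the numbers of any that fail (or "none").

Constraint 10 does not hold.

C1: P = 19, U = 30; 19 < 30  yes
C2: 21 / 7 = 3, so 7 divides 21  yes
C3: W = 17, V = 23; distinct  yes
C4: gcd(19, 30) = 1  yes
C5: S = 27, P = 19; 27 ≥ 19  yes
C6: max(27, 17) = 27  yes
C7: V = 23 = 23 (first disjunct)  yes
C8: S = 27 ≠ 30, but V = 23 = 23 (second disjunct)  yes
C9: P - V = 19 - 23 = -4  yes
C10: U * P = 30 * 19 = 570, not 569  no
C11: max(21, 30, 23) = 30  yes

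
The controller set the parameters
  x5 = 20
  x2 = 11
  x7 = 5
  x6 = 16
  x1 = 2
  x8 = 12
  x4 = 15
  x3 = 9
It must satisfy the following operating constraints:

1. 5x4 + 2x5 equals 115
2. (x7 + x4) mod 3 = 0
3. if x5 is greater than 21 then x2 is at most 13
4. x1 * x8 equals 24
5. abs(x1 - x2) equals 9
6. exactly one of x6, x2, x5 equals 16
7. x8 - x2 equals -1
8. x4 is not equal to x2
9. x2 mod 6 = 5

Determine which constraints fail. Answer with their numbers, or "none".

1. 5x4 + 2x5 = 5(15) + 2(20) = 115 — satisfied.
2. x7 + x4 = 20; 20 mod 3 = 2, not 0 — violated.
3. x5 = 20, not > 21; antecedent false, conditional vacuously true — satisfied.
4. x1 * x8 = 2 * 12 = 24 — satisfied.
5. abs(2 - 11) = 9 — satisfied.
6. x6=16, x2=11, x5=20; 1 of them equals 16 — satisfied.
7. x8 - x2 = 12 - 11 = 1, not -1 — violated.
8. x4 = 15, x2 = 11; distinct — satisfied.
9. 11 mod 6 = 5 — satisfied.

The assignment fails constraints 2, 7.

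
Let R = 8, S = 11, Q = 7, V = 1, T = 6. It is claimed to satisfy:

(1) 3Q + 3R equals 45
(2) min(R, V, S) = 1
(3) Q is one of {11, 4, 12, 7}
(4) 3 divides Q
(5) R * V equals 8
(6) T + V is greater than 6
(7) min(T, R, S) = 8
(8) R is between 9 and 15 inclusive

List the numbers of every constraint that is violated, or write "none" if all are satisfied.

Violated: 4, 7, and 8.

(1) 3Q + 3R = 3(7) + 3(8) = 45 — satisfied.
(2) min(8, 1, 11) = 1 — satisfied.
(3) Q = 7 is in {11, 4, 12, 7} — satisfied.
(4) 7 = 3*2 + 1, so 3 does not divide 7 — violated.
(5) R * V = 8 * 1 = 8 — satisfied.
(6) T + V = 6 + 1 = 7; 7 > 6 — satisfied.
(7) min(6, 8, 11) = 6, not 8 — violated.
(8) R = 8 is outside [9, 15] — violated.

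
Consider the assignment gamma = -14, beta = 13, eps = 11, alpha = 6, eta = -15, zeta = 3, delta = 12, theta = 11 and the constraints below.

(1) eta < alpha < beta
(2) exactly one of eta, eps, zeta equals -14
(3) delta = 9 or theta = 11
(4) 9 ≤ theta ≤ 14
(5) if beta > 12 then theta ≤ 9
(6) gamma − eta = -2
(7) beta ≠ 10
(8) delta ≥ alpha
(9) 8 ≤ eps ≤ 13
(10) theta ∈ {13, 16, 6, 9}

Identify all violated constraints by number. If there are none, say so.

The assignment fails constraints 2, 5, 6, and 10.

(1) values -15 < 6 < 13  ✓
(2) eta=-15, eps=11, zeta=3; 0 of them equal -14, not exactly one  ✗
(3) delta = 12 ≠ 9, but theta = 11 = 11 (second disjunct)  ✓
(4) theta = 11 lies in [9, 14]  ✓
(5) beta = 13 > 12, so we need theta ≤ 9; but theta = 11 > 9  ✗
(6) gamma − eta = -14 − (-15) = 1, not -2  ✗
(7) beta = 13, and 13 ≠ 10  ✓
(8) delta = 12, alpha = 6; 12 ≥ 6  ✓
(9) eps = 11 lies in [8, 13]  ✓
(10) theta = 11 is not in {13, 16, 6, 9}  ✗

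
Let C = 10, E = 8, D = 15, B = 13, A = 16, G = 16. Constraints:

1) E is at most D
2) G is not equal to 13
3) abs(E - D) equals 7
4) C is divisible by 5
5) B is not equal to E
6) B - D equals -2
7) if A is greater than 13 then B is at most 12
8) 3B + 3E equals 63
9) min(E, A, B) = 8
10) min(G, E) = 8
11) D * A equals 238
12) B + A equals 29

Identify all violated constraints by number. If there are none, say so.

Violated: 7 and 11.

1) E = 8, D = 15; 8 ≤ 15 — holds.
2) G = 16, and 16 ≠ 13 — holds.
3) abs(8 - 15) = 7 — holds.
4) 10 / 5 = 2, so 5 divides 10 — holds.
5) B = 13, E = 8; distinct — holds.
6) B - D = 13 - 15 = -2 — holds.
7) A = 16 > 13, so we need B ≤ 12; but B = 13 > 12 — fails.
8) 3B + 3E = 3(13) + 3(8) = 63 — holds.
9) min(8, 16, 13) = 8 — holds.
10) min(16, 8) = 8 — holds.
11) D * A = 15 * 16 = 240, not 238 — fails.
12) B + A = 13 + 16 = 29 — holds.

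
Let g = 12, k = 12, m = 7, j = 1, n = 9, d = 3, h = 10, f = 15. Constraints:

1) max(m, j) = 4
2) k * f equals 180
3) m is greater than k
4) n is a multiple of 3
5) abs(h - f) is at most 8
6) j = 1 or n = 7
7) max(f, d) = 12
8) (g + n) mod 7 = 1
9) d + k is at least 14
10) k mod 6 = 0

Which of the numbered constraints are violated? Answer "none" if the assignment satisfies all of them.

No — constraints 1, 3, 7, 8 are not satisfied.

1) max(7, 1) = 7, not 4 — violated.
2) k * f = 12 * 15 = 180 — OK.
3) m = 7, k = 12; 7 ≤ 12 (want >) — violated.
4) 9 / 3 = 3, so 3 divides 9 — OK.
5) abs(10 - 15) = 5; 5 ≤ 8 — OK.
6) j = 1 = 1 (first disjunct) — OK.
7) max(15, 3) = 15, not 12 — violated.
8) g + n = 21; 21 mod 7 = 0, not 1 — violated.
9) d + k = 3 + 12 = 15; 15 ≥ 14 — OK.
10) 12 mod 6 = 0 — OK.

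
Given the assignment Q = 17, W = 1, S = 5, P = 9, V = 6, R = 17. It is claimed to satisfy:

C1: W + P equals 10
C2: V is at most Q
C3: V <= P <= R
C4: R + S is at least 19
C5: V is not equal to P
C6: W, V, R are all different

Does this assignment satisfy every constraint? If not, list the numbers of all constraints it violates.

C1: W + P = 1 + 9 = 10 — satisfied.
C2: V = 6, Q = 17; 6 ≤ 17 — satisfied.
C3: values 6 <= 9 <= 17 — satisfied.
C4: R + S = 17 + 5 = 22; 22 ≥ 19 — satisfied.
C5: V = 6, P = 9; distinct — satisfied.
C6: values 1, 6, 17 are pairwise distinct — satisfied.

The assignment satisfies every constraint.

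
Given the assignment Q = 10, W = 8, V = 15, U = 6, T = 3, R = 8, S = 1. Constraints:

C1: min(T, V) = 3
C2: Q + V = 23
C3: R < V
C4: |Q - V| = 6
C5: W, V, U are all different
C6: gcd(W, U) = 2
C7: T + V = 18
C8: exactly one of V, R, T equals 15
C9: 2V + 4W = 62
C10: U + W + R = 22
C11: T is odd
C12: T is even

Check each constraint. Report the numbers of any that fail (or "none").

Constraints 2, 4, and 12 do not hold.

C1: min(3, 15) = 3  yes
C2: Q + V = 10 + 15 = 25, not 23  no
C3: R = 8, V = 15; 8 < 15  yes
C4: |10 - 15| = 5, not 6  no
C5: values 8, 15, 6 are pairwise distinct  yes
C6: gcd(8, 6) = 2  yes
C7: T + V = 3 + 15 = 18  yes
C8: V=15, R=8, T=3; 1 of them equals 15  yes
C9: 2V + 4W = 2(15) + 4(8) = 62  yes
C10: U + W + R = 6 + 8 + 8 = 22  yes
C11: T = 3 is odd  yes
C12: T = 3 is odd  no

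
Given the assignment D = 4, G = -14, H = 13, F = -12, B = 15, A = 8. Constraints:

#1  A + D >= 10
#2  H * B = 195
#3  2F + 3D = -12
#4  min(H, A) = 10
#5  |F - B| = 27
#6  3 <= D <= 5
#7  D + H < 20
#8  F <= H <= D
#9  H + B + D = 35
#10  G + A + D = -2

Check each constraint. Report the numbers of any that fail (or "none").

Violated: 4, 8, 9.

#1 A + D = 8 + 4 = 12; 12 ≥ 10  yes
#2 H * B = 13 * 15 = 195  yes
#3 2F + 3D = 2(-12) + 3(4) = -12  yes
#4 min(13, 8) = 8, not 10  no
#5 |-12 - 15| = 27  yes
#6 D = 4 lies in [3, 5]  yes
#7 D + H = 4 + 13 = 17; 17 < 20  yes
#8 values -12, 13, 4; H = 13 is not <= D = 4  no
#9 H + B + D = 13 + 15 + 4 = 32, not 35  no
#10 G + A + D = -14 + 8 + 4 = -2  yes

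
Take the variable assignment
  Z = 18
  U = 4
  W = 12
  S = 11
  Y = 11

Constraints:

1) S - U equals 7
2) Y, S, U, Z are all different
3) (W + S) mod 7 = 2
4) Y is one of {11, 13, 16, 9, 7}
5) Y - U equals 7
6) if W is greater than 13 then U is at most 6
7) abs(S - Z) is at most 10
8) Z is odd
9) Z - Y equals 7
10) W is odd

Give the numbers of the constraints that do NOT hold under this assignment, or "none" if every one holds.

Constraints 2, 8, 10 are violated.

1) S - U = 11 - 4 = 7 — holds.
2) Y = S = 11, not all different — fails.
3) W + S = 23; 23 mod 7 = 2 — holds.
4) Y = 11 is in {11, 13, 16, 9, 7} — holds.
5) Y - U = 11 - 4 = 7 — holds.
6) W = 12, not > 13; antecedent false, conditional vacuously true — holds.
7) abs(11 - 18) = 7; 7 ≤ 10 — holds.
8) Z = 18 is even — fails.
9) Z - Y = 18 - 11 = 7 — holds.
10) W = 12 is even — fails.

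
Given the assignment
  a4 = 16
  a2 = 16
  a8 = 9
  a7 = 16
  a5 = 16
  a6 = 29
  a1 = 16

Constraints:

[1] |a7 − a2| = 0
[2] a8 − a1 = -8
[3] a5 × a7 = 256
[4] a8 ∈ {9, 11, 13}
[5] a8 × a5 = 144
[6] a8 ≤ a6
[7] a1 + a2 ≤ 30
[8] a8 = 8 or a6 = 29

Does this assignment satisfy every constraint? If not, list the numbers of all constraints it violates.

[1] |16 − 16| = 0 — satisfied.
[2] a8 − a1 = 9 − 16 = -7, not -8 — violated.
[3] a5 × a7 = 16 × 16 = 256 — satisfied.
[4] a8 = 9 is in {9, 11, 13} — satisfied.
[5] a8 × a5 = 9 × 16 = 144 — satisfied.
[6] a8 = 9, a6 = 29; 9 ≤ 29 — satisfied.
[7] a1 + a2 = 16 + 16 = 32; 32 > 30, bound 30 not met — violated.
[8] a8 = 9 ≠ 8, but a6 = 29 = 29 (second disjunct) — satisfied.

No — constraints 2, 7 are not satisfied.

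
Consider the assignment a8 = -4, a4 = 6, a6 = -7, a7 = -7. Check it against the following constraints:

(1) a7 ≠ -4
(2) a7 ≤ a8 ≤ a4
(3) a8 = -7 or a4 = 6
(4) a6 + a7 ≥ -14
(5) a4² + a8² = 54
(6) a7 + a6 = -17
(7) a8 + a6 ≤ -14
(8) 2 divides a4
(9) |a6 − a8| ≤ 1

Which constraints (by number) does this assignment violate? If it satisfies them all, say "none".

(1) a7 = -7, and -7 ≠ -4 — satisfied.
(2) values -7 ≤ -4 ≤ 6 — satisfied.
(3) a8 = -4 ≠ -7, but a4 = 6 = 6 (second disjunct) — satisfied.
(4) a6 + a7 = -7 + (-7) = -14; -14 ≥ -14 — satisfied.
(5) a4² + a8² = 6² + (-4)² = 36 + 16 = 52, not 54 — violated.
(6) a7 + a6 = -7 + (-7) = -14, not -17 — violated.
(7) a8 + a6 = -4 + (-7) = -11; -11 > -14, bound -14 not met — violated.
(8) 6 / 2 = 3, so 2 divides 6 — satisfied.
(9) |-7 − (-4)| = 3; 3 > 1, exceeds bound 1 — violated.

The assignment fails constraints 5, 6, 7, and 9.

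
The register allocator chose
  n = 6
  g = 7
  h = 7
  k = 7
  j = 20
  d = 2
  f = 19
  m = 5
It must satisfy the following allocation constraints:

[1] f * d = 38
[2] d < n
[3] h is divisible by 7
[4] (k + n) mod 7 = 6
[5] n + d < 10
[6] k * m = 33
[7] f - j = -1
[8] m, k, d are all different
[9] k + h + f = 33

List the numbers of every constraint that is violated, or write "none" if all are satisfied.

[1] f * d = 19 * 2 = 38 — holds.
[2] d = 2, n = 6; 2 < 6 — holds.
[3] 7 / 7 = 1, so 7 divides 7 — holds.
[4] k + n = 13; 13 mod 7 = 6 — holds.
[5] n + d = 6 + 2 = 8; 8 < 10 — holds.
[6] k * m = 7 * 5 = 35, not 33 — fails.
[7] f - j = 19 - 20 = -1 — holds.
[8] values 5, 7, 2 are pairwise distinct — holds.
[9] k + h + f = 7 + 7 + 19 = 33 — holds.

The assignment fails constraint 6.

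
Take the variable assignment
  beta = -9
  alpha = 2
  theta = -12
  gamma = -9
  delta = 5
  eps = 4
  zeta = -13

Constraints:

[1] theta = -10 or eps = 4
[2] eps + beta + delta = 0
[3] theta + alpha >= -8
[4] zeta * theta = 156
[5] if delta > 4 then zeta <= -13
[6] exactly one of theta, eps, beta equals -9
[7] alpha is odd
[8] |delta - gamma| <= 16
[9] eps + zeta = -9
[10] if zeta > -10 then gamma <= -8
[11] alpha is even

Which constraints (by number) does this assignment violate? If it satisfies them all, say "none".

The assignment fails constraints 3 and 7.

[1] theta = -12 ≠ -10, but eps = 4 = 4 (second disjunct)  true
[2] eps + beta + delta = 4 + (-9) + 5 = 0  true
[3] theta + alpha = -12 + 2 = -10; -10 < -8, bound -8 not met  false
[4] zeta * theta = -13 * (-12) = 156  true
[5] delta = 5 > 4, so we need zeta ≤ -13; zeta = -13 ≤ -13  true
[6] theta=-12, eps=4, beta=-9; 1 of them equals -9  true
[7] alpha = 2 is even  false
[8] |5 - (-9)| = 14; 14 ≤ 16  true
[9] eps + zeta = 4 + (-13) = -9  true
[10] zeta = -13, not > -10; antecedent false, conditional vacuously true  true
[11] alpha = 2 is even  true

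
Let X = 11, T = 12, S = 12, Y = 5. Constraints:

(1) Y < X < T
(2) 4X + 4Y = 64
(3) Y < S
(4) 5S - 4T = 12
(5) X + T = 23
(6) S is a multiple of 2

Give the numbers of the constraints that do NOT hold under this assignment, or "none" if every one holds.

(1) values 5 < 11 < 12  true
(2) 4X + 4Y = 4(11) + 4(5) = 64  true
(3) Y = 5, S = 12; 5 < 12  true
(4) 5S - 4T = 5(12) - 4(12) = 12  true
(5) X + T = 11 + 12 = 23  true
(6) 12 / 2 = 6, so 2 divides 12  true

The assignment satisfies every constraint.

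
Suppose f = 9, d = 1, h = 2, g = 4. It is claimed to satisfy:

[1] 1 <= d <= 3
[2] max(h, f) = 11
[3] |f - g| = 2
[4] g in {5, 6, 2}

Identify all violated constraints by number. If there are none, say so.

The assignment fails constraints 2, 3, and 4.

[1] d = 1 lies in [1, 3]  ✓
[2] max(2, 9) = 9, not 11  ✗
[3] |9 - 4| = 5, not 2  ✗
[4] g = 4 is not in {5, 6, 2}  ✗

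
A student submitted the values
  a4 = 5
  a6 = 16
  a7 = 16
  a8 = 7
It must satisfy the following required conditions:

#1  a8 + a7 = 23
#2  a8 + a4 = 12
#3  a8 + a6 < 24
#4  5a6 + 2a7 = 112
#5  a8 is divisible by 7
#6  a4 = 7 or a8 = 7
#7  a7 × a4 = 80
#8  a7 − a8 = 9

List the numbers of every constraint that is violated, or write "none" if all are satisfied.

None — every constraint holds.

#1 a8 + a7 = 7 + 16 = 23 — holds.
#2 a8 + a4 = 7 + 5 = 12 — holds.
#3 a8 + a6 = 7 + 16 = 23; 23 < 24 — holds.
#4 5a6 + 2a7 = 5(16) + 2(16) = 112 — holds.
#5 7 / 7 = 1, so 7 divides 7 — holds.
#6 a4 = 5 ≠ 7, but a8 = 7 = 7 (second disjunct) — holds.
#7 a7 × a4 = 16 × 5 = 80 — holds.
#8 a7 − a8 = 16 − 7 = 9 — holds.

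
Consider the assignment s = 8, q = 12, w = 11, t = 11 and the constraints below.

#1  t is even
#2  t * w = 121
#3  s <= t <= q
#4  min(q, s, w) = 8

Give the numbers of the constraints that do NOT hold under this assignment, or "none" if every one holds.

Constraint 1 does not hold.

#1 t = 11 is odd — violated.
#2 t * w = 11 * 11 = 121 — satisfied.
#3 values 8 <= 11 <= 12 — satisfied.
#4 min(12, 8, 11) = 8 — satisfied.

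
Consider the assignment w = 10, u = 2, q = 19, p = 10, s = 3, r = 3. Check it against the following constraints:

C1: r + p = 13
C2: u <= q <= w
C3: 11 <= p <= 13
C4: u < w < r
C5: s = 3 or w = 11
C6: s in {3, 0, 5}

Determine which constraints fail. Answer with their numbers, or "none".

The assignment fails constraints 2, 3, and 4.

C1: r + p = 3 + 10 = 13 — satisfied.
C2: values 2, 19, 10; q = 19 is not <= w = 10 — violated.
C3: p = 10 is outside [11, 13] — violated.
C4: values 2, 10, 3; w = 10 is not < r = 3 — violated.
C5: s = 3 = 3 (first disjunct) — satisfied.
C6: s = 3 is in {3, 0, 5} — satisfied.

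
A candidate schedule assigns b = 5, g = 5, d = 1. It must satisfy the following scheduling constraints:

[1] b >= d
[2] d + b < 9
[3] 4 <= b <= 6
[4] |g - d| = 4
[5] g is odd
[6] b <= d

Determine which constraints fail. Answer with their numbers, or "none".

Violated: 6.

[1] b = 5, d = 1; 5 ≥ 1  holds
[2] d + b = 1 + 5 = 6; 6 < 9  holds
[3] b = 5 lies in [4, 6]  holds
[4] |5 - 1| = 4  holds
[5] g = 5 is odd  holds
[6] b = 5, d = 1; 5 > 1 (want ≤)  fails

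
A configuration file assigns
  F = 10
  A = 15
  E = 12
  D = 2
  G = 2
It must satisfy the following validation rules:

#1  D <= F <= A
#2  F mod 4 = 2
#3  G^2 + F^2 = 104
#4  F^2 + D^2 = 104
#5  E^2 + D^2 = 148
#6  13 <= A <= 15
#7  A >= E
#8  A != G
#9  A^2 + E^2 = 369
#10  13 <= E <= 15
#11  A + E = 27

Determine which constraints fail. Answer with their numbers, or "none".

Violated: 10.

#1 values 2 <= 10 <= 15  holds
#2 10 mod 4 = 2  holds
#3 G^2 + F^2 = 2^2 + 10^2 = 4 + 100 = 104  holds
#4 F^2 + D^2 = 10^2 + 2^2 = 100 + 4 = 104  holds
#5 E^2 + D^2 = 12^2 + 2^2 = 144 + 4 = 148  holds
#6 A = 15 lies in [13, 15]  holds
#7 A = 15, E = 12; 15 ≥ 12  holds
#8 A = 15, G = 2; distinct  holds
#9 A^2 + E^2 = 15^2 + 12^2 = 225 + 144 = 369  holds
#10 E = 12 is outside [13, 15]  fails
#11 A + E = 15 + 12 = 27  holds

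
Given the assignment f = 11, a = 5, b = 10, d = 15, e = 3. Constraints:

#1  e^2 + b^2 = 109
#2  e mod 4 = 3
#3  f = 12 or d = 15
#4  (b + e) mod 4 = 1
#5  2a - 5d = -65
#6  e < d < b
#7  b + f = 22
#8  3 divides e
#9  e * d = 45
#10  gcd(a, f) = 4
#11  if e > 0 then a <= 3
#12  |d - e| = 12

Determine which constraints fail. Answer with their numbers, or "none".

#1 e^2 + b^2 = 3^2 + 10^2 = 9 + 100 = 109  ✔
#2 3 mod 4 = 3  ✔
#3 f = 11 ≠ 12, but d = 15 = 15 (second disjunct)  ✔
#4 b + e = 13; 13 mod 4 = 1  ✔
#5 2a - 5d = 2(5) - 5(15) = -65  ✔
#6 values 3, 15, 10; d = 15 is not < b = 10  ✘
#7 b + f = 10 + 11 = 21, not 22  ✘
#8 3 / 3 = 1, so 3 divides 3  ✔
#9 e * d = 3 * 15 = 45  ✔
#10 gcd(5, 11) = 1, not 4  ✘
#11 e = 3 > 0, so we need a ≤ 3; but a = 5 > 3  ✘
#12 |15 - 3| = 12  ✔

The assignment fails constraints 6, 7, 10, and 11.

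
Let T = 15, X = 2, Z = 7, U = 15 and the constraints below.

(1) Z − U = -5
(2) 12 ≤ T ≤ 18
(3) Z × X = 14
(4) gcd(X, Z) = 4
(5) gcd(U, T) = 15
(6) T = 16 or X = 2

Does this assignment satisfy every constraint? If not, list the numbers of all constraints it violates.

(1) Z − U = 7 − 15 = -8, not -5  fails
(2) T = 15 lies in [12, 18]  holds
(3) Z × X = 7 × 2 = 14  holds
(4) gcd(2, 7) = 1, not 4  fails
(5) gcd(15, 15) = 15  holds
(6) T = 15 ≠ 16, but X = 2 = 2 (second disjunct)  holds

Constraints 1, 4 are violated.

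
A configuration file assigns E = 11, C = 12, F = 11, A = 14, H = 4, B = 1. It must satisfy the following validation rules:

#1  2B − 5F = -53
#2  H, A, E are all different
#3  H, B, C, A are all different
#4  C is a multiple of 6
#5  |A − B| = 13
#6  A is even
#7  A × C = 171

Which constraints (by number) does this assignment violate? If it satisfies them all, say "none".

#1 2B − 5F = 2(1) − 5(11) = -53 — satisfied.
#2 values 4, 14, 11 are pairwise distinct — satisfied.
#3 values 4, 1, 12, 14 are pairwise distinct — satisfied.
#4 12 / 6 = 2, so 6 divides 12 — satisfied.
#5 |14 − 1| = 13 — satisfied.
#6 A = 14 is even — satisfied.
#7 A × C = 14 × 12 = 168, not 171 — violated.

Constraint 7 is violated.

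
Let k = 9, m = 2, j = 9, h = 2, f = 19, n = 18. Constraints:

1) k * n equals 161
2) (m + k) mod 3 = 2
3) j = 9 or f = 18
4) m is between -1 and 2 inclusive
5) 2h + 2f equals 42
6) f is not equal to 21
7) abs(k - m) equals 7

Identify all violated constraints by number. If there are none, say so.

Constraint 1 does not hold.

1) k * n = 9 * 18 = 162, not 161  ✘
2) m + k = 11; 11 mod 3 = 2  ✔
3) j = 9 = 9 (first disjunct)  ✔
4) m = 2 lies in [-1, 2]  ✔
5) 2h + 2f = 2(2) + 2(19) = 42  ✔
6) f = 19, and 19 ≠ 21  ✔
7) abs(9 - 2) = 7  ✔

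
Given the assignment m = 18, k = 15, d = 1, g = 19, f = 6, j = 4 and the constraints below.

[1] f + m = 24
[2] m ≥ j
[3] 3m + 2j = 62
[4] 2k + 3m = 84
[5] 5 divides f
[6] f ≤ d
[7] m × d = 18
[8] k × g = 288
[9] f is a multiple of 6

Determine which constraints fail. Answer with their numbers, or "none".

[1] f + m = 6 + 18 = 24 — holds.
[2] m = 18, j = 4; 18 ≥ 4 — holds.
[3] 3m + 2j = 3(18) + 2(4) = 62 — holds.
[4] 2k + 3m = 2(15) + 3(18) = 84 — holds.
[5] 6 = 5×1 + 1, so 5 does not divide 6 — does not hold.
[6] f = 6, d = 1; 6 > 1 (want ≤) — does not hold.
[7] m × d = 18 × 1 = 18 — holds.
[8] k × g = 15 × 19 = 285, not 288 — does not hold.
[9] 6 / 6 = 1, so 6 divides 6 — holds.

Violated: 5, 6, 8.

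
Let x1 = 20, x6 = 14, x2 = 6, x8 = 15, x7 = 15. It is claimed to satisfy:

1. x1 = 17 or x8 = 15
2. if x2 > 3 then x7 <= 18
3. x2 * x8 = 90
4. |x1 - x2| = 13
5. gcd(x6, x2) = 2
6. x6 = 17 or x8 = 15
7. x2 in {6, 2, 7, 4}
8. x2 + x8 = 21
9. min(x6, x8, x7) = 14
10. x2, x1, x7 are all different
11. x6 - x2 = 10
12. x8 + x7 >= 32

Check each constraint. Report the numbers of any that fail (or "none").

Constraints 4, 11, 12 do not hold.

1. x1 = 20 ≠ 17, but x8 = 15 = 15 (second disjunct) — OK.
2. x2 = 6 > 3, so we need x7 ≤ 18; x7 = 15 ≤ 18 — OK.
3. x2 * x8 = 6 * 15 = 90 — OK.
4. |20 - 6| = 14, not 13 — violated.
5. gcd(14, 6) = 2 — OK.
6. x6 = 14 ≠ 17, but x8 = 15 = 15 (second disjunct) — OK.
7. x2 = 6 is in {6, 2, 7, 4} — OK.
8. x2 + x8 = 6 + 15 = 21 — OK.
9. min(14, 15, 15) = 14 — OK.
10. values 6, 20, 15 are pairwise distinct — OK.
11. x6 - x2 = 14 - 6 = 8, not 10 — violated.
12. x8 + x7 = 15 + 15 = 30; 30 < 32, bound 32 not met — violated.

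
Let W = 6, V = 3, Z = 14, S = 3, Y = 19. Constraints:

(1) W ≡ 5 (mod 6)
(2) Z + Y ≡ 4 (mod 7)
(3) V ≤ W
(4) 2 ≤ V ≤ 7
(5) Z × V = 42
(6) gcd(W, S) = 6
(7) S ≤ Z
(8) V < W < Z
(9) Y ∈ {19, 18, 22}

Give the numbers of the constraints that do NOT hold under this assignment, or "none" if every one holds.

Constraints 1, 2, 6 are violated.

(1) 6 mod 6 = 0, not 5  FAIL
(2) Z + Y = 33; 33 mod 7 = 5, not 4  FAIL
(3) V = 3, W = 6; 3 ≤ 6  OK
(4) V = 3 lies in [2, 7]  OK
(5) Z × V = 14 × 3 = 42  OK
(6) gcd(6, 3) = 3, not 6  FAIL
(7) S = 3, Z = 14; 3 ≤ 14  OK
(8) values 3 < 6 < 14  OK
(9) Y = 19 is in {19, 18, 22}  OK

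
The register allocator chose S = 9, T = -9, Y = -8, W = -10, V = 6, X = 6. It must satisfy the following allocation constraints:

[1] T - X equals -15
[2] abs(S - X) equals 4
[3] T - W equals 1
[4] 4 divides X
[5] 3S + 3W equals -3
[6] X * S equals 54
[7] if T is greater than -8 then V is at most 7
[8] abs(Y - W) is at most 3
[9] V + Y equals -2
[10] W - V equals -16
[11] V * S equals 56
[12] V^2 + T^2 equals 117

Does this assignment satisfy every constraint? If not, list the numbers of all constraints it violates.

[1] T - X = -9 - 6 = -15  ✓
[2] abs(9 - 6) = 3, not 4  ✗
[3] T - W = -9 - (-10) = 1  ✓
[4] 6 = 4*1 + 2, so 4 does not divide 6  ✗
[5] 3S + 3W = 3(9) + 3(-10) = -3  ✓
[6] X * S = 6 * 9 = 54  ✓
[7] T = -9, not > -8; antecedent false, conditional vacuously true  ✓
[8] abs(-8 - (-10)) = 2; 2 ≤ 3  ✓
[9] V + Y = 6 + (-8) = -2  ✓
[10] W - V = -10 - 6 = -16  ✓
[11] V * S = 6 * 9 = 54, not 56  ✗
[12] V^2 + T^2 = 6^2 + (-9)^2 = 36 + 81 = 117  ✓

Violated: 2, 4, and 11.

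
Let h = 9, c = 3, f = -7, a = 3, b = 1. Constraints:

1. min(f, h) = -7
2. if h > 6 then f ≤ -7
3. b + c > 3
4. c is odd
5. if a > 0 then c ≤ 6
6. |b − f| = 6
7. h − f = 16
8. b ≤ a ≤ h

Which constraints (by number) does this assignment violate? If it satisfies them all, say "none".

1. min(-7, 9) = -7  OK
2. h = 9 > 6, so we need f ≤ -7; f = -7 ≤ -7  OK
3. b + c = 1 + 3 = 4; 4 > 3  OK
4. c = 3 is odd  OK
5. a = 3 > 0, so we need c ≤ 6; c = 3 ≤ 6  OK
6. |1 − (-7)| = 8, not 6  FAIL
7. h − f = 9 − (-7) = 16  OK
8. values 1 ≤ 3 ≤ 9  OK

Constraint 6 does not hold.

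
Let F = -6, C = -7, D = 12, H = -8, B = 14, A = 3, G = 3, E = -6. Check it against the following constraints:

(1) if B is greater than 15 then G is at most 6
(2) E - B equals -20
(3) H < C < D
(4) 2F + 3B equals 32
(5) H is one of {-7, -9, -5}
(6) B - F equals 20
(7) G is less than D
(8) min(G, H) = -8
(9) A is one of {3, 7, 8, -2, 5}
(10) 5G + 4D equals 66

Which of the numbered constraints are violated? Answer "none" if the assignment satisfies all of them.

(1) B = 14, not > 15; antecedent false, conditional vacuously true  ✔
(2) E - B = -6 - 14 = -20  ✔
(3) values -8 < -7 < 12  ✔
(4) 2F + 3B = 2(-6) + 3(14) = 30, not 32  ✘
(5) H = -8 is not in {-7, -9, -5}  ✘
(6) B - F = 14 - (-6) = 20  ✔
(7) G = 3, D = 12; 3 < 12  ✔
(8) min(3, -8) = -8  ✔
(9) A = 3 is in {3, 7, 8, -2, 5}  ✔
(10) 5G + 4D = 5(3) + 4(12) = 63, not 66  ✘

Violated: 4, 5, and 10.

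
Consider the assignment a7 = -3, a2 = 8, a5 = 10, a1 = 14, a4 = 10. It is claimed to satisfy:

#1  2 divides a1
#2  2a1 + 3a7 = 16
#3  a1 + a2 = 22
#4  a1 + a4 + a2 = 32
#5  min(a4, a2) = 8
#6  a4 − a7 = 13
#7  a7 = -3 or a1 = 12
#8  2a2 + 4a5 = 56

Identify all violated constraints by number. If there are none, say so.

#1 14 / 2 = 7, so 2 divides 14  true
#2 2a1 + 3a7 = 2(14) + 3(-3) = 19, not 16  false
#3 a1 + a2 = 14 + 8 = 22  true
#4 a1 + a4 + a2 = 14 + 10 + 8 = 32  true
#5 min(10, 8) = 8  true
#6 a4 − a7 = 10 − (-3) = 13  true
#7 a7 = -3 = -3 (first disjunct)  true
#8 2a2 + 4a5 = 2(8) + 4(10) = 56  true

The assignment fails constraint 2.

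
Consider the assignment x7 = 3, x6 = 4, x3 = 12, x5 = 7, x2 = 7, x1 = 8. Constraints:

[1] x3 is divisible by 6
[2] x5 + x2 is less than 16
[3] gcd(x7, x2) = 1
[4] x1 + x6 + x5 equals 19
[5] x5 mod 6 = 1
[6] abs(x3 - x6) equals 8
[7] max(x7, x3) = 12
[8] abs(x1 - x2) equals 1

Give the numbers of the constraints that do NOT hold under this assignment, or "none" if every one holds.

[1] 12 / 6 = 2, so 6 divides 12 — holds.
[2] x5 + x2 = 7 + 7 = 14; 14 < 16 — holds.
[3] gcd(3, 7) = 1 — holds.
[4] x1 + x6 + x5 = 8 + 4 + 7 = 19 — holds.
[5] 7 mod 6 = 1 — holds.
[6] abs(12 - 4) = 8 — holds.
[7] max(3, 12) = 12 — holds.
[8] abs(8 - 7) = 1 — holds.

The assignment satisfies every constraint.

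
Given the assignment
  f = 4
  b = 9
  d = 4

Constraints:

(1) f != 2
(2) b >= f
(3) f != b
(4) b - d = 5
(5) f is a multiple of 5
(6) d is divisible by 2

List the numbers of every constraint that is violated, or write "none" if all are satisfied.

Violated: 5.

(1) f = 4, and 4 ≠ 2 — satisfied.
(2) b = 9, f = 4; 9 ≥ 4 — satisfied.
(3) f = 4, b = 9; distinct — satisfied.
(4) b - d = 9 - 4 = 5 — satisfied.
(5) 4 = 5*0 + 4, so 5 does not divide 4 — violated.
(6) 4 / 2 = 2, so 2 divides 4 — satisfied.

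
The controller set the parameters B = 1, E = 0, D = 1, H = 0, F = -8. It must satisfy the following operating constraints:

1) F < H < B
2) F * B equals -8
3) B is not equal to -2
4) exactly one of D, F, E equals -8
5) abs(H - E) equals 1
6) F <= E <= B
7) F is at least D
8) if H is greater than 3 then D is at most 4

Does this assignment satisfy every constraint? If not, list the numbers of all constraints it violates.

The assignment fails constraints 5 and 7.

1) values -8 < 0 < 1 — holds.
2) F * B = -8 * 1 = -8 — holds.
3) B = 1, and 1 ≠ -2 — holds.
4) D=1, F=-8, E=0; 1 of them equals -8 — holds.
5) abs(0 - 0) = 0, not 1 — fails.
6) values -8 <= 0 <= 1 — holds.
7) F = -8, D = 1; -8 < 1 (want ≥) — fails.
8) H = 0, not > 3; antecedent false, conditional vacuously true — holds.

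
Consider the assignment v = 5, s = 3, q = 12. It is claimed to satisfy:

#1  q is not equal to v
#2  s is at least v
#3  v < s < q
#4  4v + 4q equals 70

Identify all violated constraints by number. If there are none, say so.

#1 q = 12, v = 5; distinct  holds
#2 s = 3, v = 5; 3 < 5 (want ≥)  fails
#3 values 5, 3, 12; v = 5 is not < s = 3  fails
#4 4v + 4q = 4(5) + 4(12) = 68, not 70  fails

No — constraints 2, 3, and 4 are not satisfied.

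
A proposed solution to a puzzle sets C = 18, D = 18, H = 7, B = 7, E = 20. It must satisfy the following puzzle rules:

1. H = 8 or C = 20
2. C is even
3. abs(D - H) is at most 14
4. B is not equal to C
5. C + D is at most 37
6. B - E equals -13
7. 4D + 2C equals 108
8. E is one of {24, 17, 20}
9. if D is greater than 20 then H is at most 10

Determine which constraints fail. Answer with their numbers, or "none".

Violated: 1.

1. H = 7 ≠ 8 and C = 18 ≠ 20; both disjuncts false  FAIL
2. C = 18 is even  OK
3. abs(18 - 7) = 11; 11 ≤ 14  OK
4. B = 7, C = 18; distinct  OK
5. C + D = 18 + 18 = 36; 36 ≤ 37  OK
6. B - E = 7 - 20 = -13  OK
7. 4D + 2C = 4(18) + 2(18) = 108  OK
8. E = 20 is in {24, 17, 20}  OK
9. D = 18, not > 20; antecedent false, conditional vacuously true  OK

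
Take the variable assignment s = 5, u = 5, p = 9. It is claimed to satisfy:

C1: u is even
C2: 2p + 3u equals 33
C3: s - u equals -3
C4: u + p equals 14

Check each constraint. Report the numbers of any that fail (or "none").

C1: u = 5 is odd — violated.
C2: 2p + 3u = 2(9) + 3(5) = 33 — OK.
C3: s - u = 5 - 5 = 0, not -3 — violated.
C4: u + p = 5 + 9 = 14 — OK.

No — constraints 1, 3 are not satisfied.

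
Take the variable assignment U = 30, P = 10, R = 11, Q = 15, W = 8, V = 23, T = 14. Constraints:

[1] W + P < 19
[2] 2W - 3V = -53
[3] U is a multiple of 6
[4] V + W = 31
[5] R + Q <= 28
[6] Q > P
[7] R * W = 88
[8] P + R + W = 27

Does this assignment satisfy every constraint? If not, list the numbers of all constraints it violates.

[1] W + P = 8 + 10 = 18; 18 < 19 — satisfied.
[2] 2W - 3V = 2(8) - 3(23) = -53 — satisfied.
[3] 30 / 6 = 5, so 6 divides 30 — satisfied.
[4] V + W = 23 + 8 = 31 — satisfied.
[5] R + Q = 11 + 15 = 26; 26 ≤ 28 — satisfied.
[6] Q = 15, P = 10; 15 > 10 — satisfied.
[7] R * W = 11 * 8 = 88 — satisfied.
[8] P + R + W = 10 + 11 + 8 = 29, not 27 — violated.

Violated: 8.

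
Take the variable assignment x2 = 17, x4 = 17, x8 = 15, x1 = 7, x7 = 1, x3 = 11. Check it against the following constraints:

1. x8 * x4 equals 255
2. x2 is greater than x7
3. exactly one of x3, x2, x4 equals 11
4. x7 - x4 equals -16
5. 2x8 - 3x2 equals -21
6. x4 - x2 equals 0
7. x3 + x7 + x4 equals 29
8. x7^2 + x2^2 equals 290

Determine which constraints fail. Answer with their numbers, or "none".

No violations.

1. x8 * x4 = 15 * 17 = 255  holds
2. x2 = 17, x7 = 1; 17 > 1  holds
3. x3=11, x2=17, x4=17; 1 of them equals 11  holds
4. x7 - x4 = 1 - 17 = -16  holds
5. 2x8 - 3x2 = 2(15) - 3(17) = -21  holds
6. x4 - x2 = 17 - 17 = 0  holds
7. x3 + x7 + x4 = 11 + 1 + 17 = 29  holds
8. x7^2 + x2^2 = 1^2 + 17^2 = 1 + 289 = 290  holds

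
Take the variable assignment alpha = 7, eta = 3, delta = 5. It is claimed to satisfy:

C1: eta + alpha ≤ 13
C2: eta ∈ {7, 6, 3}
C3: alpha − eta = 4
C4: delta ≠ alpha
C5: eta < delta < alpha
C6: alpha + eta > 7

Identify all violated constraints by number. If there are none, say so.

C1: eta + alpha = 3 + 7 = 10; 10 ≤ 13 — satisfied.
C2: eta = 3 is in {7, 6, 3} — satisfied.
C3: alpha − eta = 7 − 3 = 4 — satisfied.
C4: delta = 5, alpha = 7; distinct — satisfied.
C5: values 3 < 5 < 7 — satisfied.
C6: alpha + eta = 7 + 3 = 10; 10 > 7 — satisfied.

All constraints are satisfied.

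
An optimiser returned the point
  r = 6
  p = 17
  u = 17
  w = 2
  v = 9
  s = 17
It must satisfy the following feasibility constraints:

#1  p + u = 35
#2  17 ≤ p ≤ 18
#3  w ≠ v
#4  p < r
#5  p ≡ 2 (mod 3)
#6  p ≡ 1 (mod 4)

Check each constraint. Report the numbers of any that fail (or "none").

#1 p + u = 17 + 17 = 34, not 35 — violated.
#2 p = 17 lies in [17, 18] — satisfied.
#3 w = 2, v = 9; distinct — satisfied.
#4 p = 17, r = 6; 17 ≥ 6 (want <) — violated.
#5 17 mod 3 = 2 — satisfied.
#6 17 mod 4 = 1 — satisfied.

Constraints 1, 4 are violated.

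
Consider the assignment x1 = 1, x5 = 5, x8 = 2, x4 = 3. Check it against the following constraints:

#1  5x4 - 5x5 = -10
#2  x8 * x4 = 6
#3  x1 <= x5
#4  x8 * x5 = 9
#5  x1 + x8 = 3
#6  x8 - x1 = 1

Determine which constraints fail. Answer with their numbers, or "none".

#1 5x4 - 5x5 = 5(3) - 5(5) = -10 — satisfied.
#2 x8 * x4 = 2 * 3 = 6 — satisfied.
#3 x1 = 1, x5 = 5; 1 ≤ 5 — satisfied.
#4 x8 * x5 = 2 * 5 = 10, not 9 — violated.
#5 x1 + x8 = 1 + 2 = 3 — satisfied.
#6 x8 - x1 = 2 - 1 = 1 — satisfied.

No — constraint 4 is not satisfied.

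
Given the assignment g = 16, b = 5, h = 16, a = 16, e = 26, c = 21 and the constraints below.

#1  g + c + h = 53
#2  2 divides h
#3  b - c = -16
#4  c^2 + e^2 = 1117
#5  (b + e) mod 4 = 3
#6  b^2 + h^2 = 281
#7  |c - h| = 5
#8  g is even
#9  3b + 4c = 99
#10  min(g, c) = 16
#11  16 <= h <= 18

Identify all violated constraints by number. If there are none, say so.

#1 g + c + h = 16 + 21 + 16 = 53  true
#2 16 / 2 = 8, so 2 divides 16  true
#3 b - c = 5 - 21 = -16  true
#4 c^2 + e^2 = 21^2 + 26^2 = 441 + 676 = 1117  true
#5 b + e = 31; 31 mod 4 = 3  true
#6 b^2 + h^2 = 5^2 + 16^2 = 25 + 256 = 281  true
#7 |21 - 16| = 5  true
#8 g = 16 is even  true
#9 3b + 4c = 3(5) + 4(21) = 99  true
#10 min(16, 21) = 16  true
#11 h = 16 lies in [16, 18]  true

No violations.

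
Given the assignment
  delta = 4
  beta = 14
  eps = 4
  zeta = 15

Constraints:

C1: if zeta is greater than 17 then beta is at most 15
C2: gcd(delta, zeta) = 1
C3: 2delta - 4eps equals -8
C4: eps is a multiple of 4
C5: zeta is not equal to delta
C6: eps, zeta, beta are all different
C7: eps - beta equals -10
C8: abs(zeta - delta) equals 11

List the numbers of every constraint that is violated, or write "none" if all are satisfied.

No violations.

C1: zeta = 15, not > 17; antecedent false, conditional vacuously true  true
C2: gcd(4, 15) = 1  true
C3: 2delta - 4eps = 2(4) - 4(4) = -8  true
C4: 4 / 4 = 1, so 4 divides 4  true
C5: zeta = 15, delta = 4; distinct  true
C6: values 4, 15, 14 are pairwise distinct  true
C7: eps - beta = 4 - 14 = -10  true
C8: abs(15 - 4) = 11  true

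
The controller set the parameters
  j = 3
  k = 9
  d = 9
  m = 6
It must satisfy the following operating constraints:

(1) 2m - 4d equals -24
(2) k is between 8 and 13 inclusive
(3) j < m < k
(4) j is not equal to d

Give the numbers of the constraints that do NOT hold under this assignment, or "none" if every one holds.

(1) 2m - 4d = 2(6) - 4(9) = -24  ✔
(2) k = 9 lies in [8, 13]  ✔
(3) values 3 < 6 < 9  ✔
(4) j = 3, d = 9; distinct  ✔

All constraints are satisfied.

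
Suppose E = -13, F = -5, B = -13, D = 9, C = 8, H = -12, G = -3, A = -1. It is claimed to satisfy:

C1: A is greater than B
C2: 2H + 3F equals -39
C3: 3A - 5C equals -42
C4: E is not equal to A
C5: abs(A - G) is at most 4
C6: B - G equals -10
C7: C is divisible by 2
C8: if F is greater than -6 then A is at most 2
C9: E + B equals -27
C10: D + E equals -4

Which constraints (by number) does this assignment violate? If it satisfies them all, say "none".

Constraints 3 and 9 do not hold.

C1: A = -1, B = -13; -1 > -13 — satisfied.
C2: 2H + 3F = 2(-12) + 3(-5) = -39 — satisfied.
C3: 3A - 5C = 3(-1) - 5(8) = -43, not -42 — violated.
C4: E = -13, A = -1; distinct — satisfied.
C5: abs(-1 - (-3)) = 2; 2 ≤ 4 — satisfied.
C6: B - G = -13 - (-3) = -10 — satisfied.
C7: 8 / 2 = 4, so 2 divides 8 — satisfied.
C8: F = -5 > -6, so we need A ≤ 2; A = -1 ≤ 2 — satisfied.
C9: E + B = -13 + (-13) = -26, not -27 — violated.
C10: D + E = 9 + (-13) = -4 — satisfied.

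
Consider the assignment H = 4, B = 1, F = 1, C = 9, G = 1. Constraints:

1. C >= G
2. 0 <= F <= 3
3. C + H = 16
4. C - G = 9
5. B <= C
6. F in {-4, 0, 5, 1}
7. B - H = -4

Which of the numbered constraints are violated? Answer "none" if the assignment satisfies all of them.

1. C = 9, G = 1; 9 ≥ 1 — holds.
2. F = 1 lies in [0, 3] — holds.
3. C + H = 9 + 4 = 13, not 16 — does not hold.
4. C - G = 9 - 1 = 8, not 9 — does not hold.
5. B = 1, C = 9; 1 ≤ 9 — holds.
6. F = 1 is in {-4, 0, 5, 1} — holds.
7. B - H = 1 - 4 = -3, not -4 — does not hold.

No — constraints 3, 4, 7 are not satisfied.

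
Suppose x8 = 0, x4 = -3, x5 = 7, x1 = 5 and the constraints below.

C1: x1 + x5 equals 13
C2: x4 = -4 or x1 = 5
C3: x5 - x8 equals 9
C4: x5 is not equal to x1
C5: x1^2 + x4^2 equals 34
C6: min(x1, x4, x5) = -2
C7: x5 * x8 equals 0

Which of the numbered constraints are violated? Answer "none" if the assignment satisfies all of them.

Violated: 1, 3, 6.

C1: x1 + x5 = 5 + 7 = 12, not 13 — does not hold.
C2: x4 = -3 ≠ -4, but x1 = 5 = 5 (second disjunct) — holds.
C3: x5 - x8 = 7 - 0 = 7, not 9 — does not hold.
C4: x5 = 7, x1 = 5; distinct — holds.
C5: x1^2 + x4^2 = 5^2 + (-3)^2 = 25 + 9 = 34 — holds.
C6: min(5, -3, 7) = -3, not -2 — does not hold.
C7: x5 * x8 = 7 * 0 = 0 — holds.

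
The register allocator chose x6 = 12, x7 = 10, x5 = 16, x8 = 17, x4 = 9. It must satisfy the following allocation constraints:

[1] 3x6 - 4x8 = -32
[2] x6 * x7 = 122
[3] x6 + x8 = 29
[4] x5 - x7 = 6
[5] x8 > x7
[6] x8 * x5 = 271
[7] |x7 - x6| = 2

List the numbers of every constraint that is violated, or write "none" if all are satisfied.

[1] 3x6 - 4x8 = 3(12) - 4(17) = -32 — OK.
[2] x6 * x7 = 12 * 10 = 120, not 122 — violated.
[3] x6 + x8 = 12 + 17 = 29 — OK.
[4] x5 - x7 = 16 - 10 = 6 — OK.
[5] x8 = 17, x7 = 10; 17 > 10 — OK.
[6] x8 * x5 = 17 * 16 = 272, not 271 — violated.
[7] |10 - 12| = 2 — OK.

Violated: 2 and 6.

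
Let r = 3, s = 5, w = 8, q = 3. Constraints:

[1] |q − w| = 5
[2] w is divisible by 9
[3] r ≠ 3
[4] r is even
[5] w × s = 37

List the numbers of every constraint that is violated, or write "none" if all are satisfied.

Constraints 2, 3, 4, 5 do not hold.

[1] |3 − 8| = 5 — OK.
[2] 8 = 9×0 + 8, so 9 does not divide 8 — violated.
[3] r = 3, but 3 is required to differ — violated.
[4] r = 3 is odd — violated.
[5] w × s = 8 × 5 = 40, not 37 — violated.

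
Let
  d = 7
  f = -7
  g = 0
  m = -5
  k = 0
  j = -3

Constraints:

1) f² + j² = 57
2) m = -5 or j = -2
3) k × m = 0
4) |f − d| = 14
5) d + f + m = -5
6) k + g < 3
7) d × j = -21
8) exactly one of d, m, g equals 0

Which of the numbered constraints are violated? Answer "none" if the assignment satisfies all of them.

Constraint 1 does not hold.

1) f² + j² = (-7)² + (-3)² = 49 + 9 = 58, not 57  no
2) m = -5 = -5 (first disjunct)  yes
3) k × m = 0 × (-5) = 0  yes
4) |-7 − 7| = 14  yes
5) d + f + m = 7 + (-7) + (-5) = -5  yes
6) k + g = 0 + 0 = 0; 0 < 3  yes
7) d × j = 7 × (-3) = -21  yes
8) d=7, m=-5, g=0; 1 of them equals 0  yes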